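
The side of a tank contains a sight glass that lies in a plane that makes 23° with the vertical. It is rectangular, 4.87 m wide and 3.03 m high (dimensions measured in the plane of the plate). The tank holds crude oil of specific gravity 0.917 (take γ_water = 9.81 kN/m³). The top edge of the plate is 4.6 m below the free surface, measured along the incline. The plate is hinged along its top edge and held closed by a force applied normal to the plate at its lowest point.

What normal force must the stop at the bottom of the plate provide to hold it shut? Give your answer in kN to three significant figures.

P ≈ 404 kN

γ = 0.917 × 9.81 = 8.99577 kN/m³.
The plate makes 23° with the vertical, i.e. θ = 90° − 23° = 67° to the horizontal. Measuring y along the incline from the free-surface line, vertical depth h = y·sinθ with sinθ = 0.920505.
The centroid lies 3.03/2 = 1.515 m below the top edge, so y_c = 4.6 + 1.515 = 6.115 m and h_c = 6.115 × 0.920505 = 5.62889 m.
A = 4.87 × 3.03 = 14.7561 m².
Resultant F = γ·h_c·A = 8.99577 × 5.62889 × 14.7561 = 747.193 kN.
I_c = b·h³/12 = 4.87 × 3.03³/12 = 11.2895 m⁴.
Centre of pressure: y_p = y_c + I_c/(y_c·A) = 6.115 + 11.2895/(6.115 × 14.7561) = 6.115 + 0.125114 = 6.24011 m along the plane.
The resultant acts 1.515 + 0.125114 = 1.64011 m (along the plate) below the hinge at the top edge, so the moment about the hinge is M = F × 1.64011 = 747.193 × 1.64011 = 1225.48 kN·m.
A normal force at the bottom, 3.03 m from the hinge, must supply this moment: P = 1225.48/3.03 = 404.449 kN.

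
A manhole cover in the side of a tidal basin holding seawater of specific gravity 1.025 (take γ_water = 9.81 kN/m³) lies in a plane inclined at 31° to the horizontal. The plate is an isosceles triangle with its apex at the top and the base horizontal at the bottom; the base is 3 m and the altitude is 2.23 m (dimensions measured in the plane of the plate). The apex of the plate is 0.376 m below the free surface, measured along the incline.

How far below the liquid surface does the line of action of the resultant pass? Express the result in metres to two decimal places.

h_p = 1.04 m

γ = 1.025 × 9.81 = 10.05525 kN/m³.
Let θ = 31° be the plate's angle to the horizontal; measure y along the incline from where the plane meets the free surface. Vertical depth h = y·sinθ with sinθ = 0.515038.
With the apex up, the centroid sits 2h/3 = 2 × 2.23/3 = 1.48667 m below the apex, so y_c = 0.376 + 1.48667 = 1.86267 m and h_c = 1.86267 × 0.515038 = 0.959346 m.
A = ½ × 3 × 2.23 = 3.345 m².
Resultant F = γ·h_c·A = 10.05525 × 0.959346 × 3.345 = 32.2674 kN.
I_c = b·h³/36 = 3 × 2.23³/36 = 0.924131 m⁴.
Centre of pressure: y_p = y_c + I_c/(y_c·A) = 1.86267 + 0.924131/(1.86267 × 3.345) = 1.86267 + 0.148321 = 2.01099 m along the plane.
Vertically, h_p = y_p·sinθ = 2.01099 × 0.515038 = 1.03574 m.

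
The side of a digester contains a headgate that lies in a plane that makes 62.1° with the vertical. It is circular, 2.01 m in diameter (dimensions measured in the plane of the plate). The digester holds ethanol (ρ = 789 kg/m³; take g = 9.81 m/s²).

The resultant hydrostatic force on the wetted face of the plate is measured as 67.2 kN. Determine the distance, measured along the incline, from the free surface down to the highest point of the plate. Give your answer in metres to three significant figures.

y_top ≈ 4.84 m

γ = ρg = 789 × 9.81 / 1000 = 7.74009 kN/m³.
A = π(1.005)² = 3.17309 m².
From F = γ·h_c·A, the centroid depth is h_c = 67.2/(7.74009 × 3.17309) = 2.73616 m.
The plate makes 62.1° with the vertical, i.e. θ = 90° − 62.1° = 27.9° to the horizontal. Measuring y along the incline from the free-surface line, vertical depth h = y·sinθ with sinθ = 0.467930.
Along the incline, y_c = h_c/sinθ = 2.73616/0.467930 = 5.84737 m.
The centroid is at the centre, 1.005 m below the top of the plate, so the highest point sits at y_top = 5.84737 − 1.005 = 4.84237 m along the incline.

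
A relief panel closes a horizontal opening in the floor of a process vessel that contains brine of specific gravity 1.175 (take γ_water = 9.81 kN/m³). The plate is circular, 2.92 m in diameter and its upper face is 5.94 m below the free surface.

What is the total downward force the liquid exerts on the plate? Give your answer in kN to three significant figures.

γ = 1.175 × 9.81 = 11.52675 kN/m³.
The plate is horizontal, so pressure is uniform at p = γ·h = 11.52675 × 5.94 = 68.4689 kN/m².
A = π(1.46)² = 6.69662 m².
F = p·A = 68.4689 × 6.69662 = 458.51 kN.

F ≈ 459 kN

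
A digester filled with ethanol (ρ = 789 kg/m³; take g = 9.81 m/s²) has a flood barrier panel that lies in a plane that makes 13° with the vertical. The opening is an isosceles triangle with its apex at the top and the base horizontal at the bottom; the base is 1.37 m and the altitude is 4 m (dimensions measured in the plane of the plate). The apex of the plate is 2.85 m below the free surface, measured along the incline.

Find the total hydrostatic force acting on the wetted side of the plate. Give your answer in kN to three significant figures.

γ = ρg = 789 × 9.81 / 1000 = 7.74009 kN/m³.
The plate makes 13° with the vertical, i.e. θ = 90° − 13° = 77° to the horizontal. Measuring y along the incline from the free-surface line, vertical depth h = y·sinθ with sinθ = 0.974370.
With the apex up, the centroid sits 2h/3 = 2 × 4/3 = 2.66667 m below the apex, so y_c = 2.85 + 2.66667 = 5.51667 m and h_c = 5.51667 × 0.974370 = 5.37528 m.
A = ½ × 1.37 × 4 = 2.74 m².
Resultant F = γ·h_c·A = 7.74009 × 5.37528 × 2.74 = 113.998 kN.

F ≈ 114 kN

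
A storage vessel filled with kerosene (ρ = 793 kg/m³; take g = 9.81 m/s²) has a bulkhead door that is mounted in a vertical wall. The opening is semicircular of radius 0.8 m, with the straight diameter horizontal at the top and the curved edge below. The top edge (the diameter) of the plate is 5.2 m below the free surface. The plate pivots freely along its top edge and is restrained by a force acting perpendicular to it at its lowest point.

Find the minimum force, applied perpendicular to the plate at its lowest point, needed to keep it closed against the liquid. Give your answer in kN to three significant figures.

P ≈ 18.8 kN

γ = ρg = 793 × 9.81 / 1000 = 7.77933 kN/m³.
The centroid of a semicircle lies 4r/(3π) = 0.339531 m from the diameter, here below the top edge, so the centroid depth is h_c = 5.2 + 0.339531 = 5.53953 m.
A = πr²/2 = π × 0.8²/2 = 1.00531 m².
Resultant F = γ·h_c·A = 7.77933 × 5.53953 × 1.00531 = 43.3227 kN.
I_c = (π/8 − 8/(9π))·r⁴ = 0.109757 × 0.8⁴ = 0.0449565 m⁴.
Centre of pressure: y_p = y_c + I_c/(y_c·A) = 5.53953 + 0.0449565/(5.53953 × 1.00531) = 5.53953 + 0.00807271 = 5.5476 m along the plane.
The resultant acts 0.339531 + 0.00807271 = 0.347604 m (along the plate) below the hinge at the top edge, so the moment about the hinge is M = F × 0.347604 = 43.3227 × 0.347604 = 15.0591 kN·m.
A normal force at the bottom, 0.8 m from the hinge, must supply this moment: P = 15.0591/0.8 = 18.8239 kN.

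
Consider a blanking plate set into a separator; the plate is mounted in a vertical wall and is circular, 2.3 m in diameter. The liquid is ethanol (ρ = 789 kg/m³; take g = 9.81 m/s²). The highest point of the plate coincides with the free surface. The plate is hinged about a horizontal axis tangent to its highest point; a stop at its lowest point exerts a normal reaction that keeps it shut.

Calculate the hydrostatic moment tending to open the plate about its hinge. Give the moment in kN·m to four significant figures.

M ≈ 53.16 kN·m

γ = ρg = 789 × 9.81 / 1000 = 7.74009 kN/m³.
The centroid is at the centre, 1.15 m below the top of the plate, so the centroid depth is h_c = 1.15 m.
A = π(1.15)² = 4.15476 m².
Resultant F = γ·h_c·A = 7.74009 × 1.15 × 4.15476 = 36.9819 kN.
I_c = πr⁴/4 = π × 1.15⁴/4 = 1.37367 m⁴.
Centre of pressure: y_p = y_c + I_c/(y_c·A) = 1.15 + 1.37367/(1.15 × 4.15476) = 1.15 + 0.287501 = 1.4375 m along the plane.
The resultant acts 1.15 + 0.287501 = 1.4375 m (along the plate) below the hinge at the top edge, so the moment about the hinge is M = F × 1.4375 = 36.9819 × 1.4375 = 53.1615 kN·m.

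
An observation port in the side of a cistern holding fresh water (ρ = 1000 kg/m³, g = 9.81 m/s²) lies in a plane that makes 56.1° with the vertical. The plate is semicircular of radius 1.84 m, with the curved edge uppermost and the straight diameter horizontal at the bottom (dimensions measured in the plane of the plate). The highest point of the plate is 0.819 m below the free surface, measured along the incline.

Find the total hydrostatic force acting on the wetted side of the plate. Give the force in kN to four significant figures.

γ = ρg = 1000 × 9.81 = 9810 N/m³ = 9.81 kN/m³.
The plate makes 56.1° with the vertical, i.e. θ = 90° − 56.1° = 33.9° to the horizontal. Measuring y along the incline from the free-surface line, vertical depth h = y·sinθ with sinθ = 0.557745.
The centroid lies 4r/(3π) = 0.78092 m above the diameter, so r − 4r/(3π) = 1.84 − 0.78092 = 1.05908 m below the topmost point, so y_c = 0.819 + 1.05908 = 1.87808 m and h_c = 1.87808 × 0.557745 = 1.04749 m.
A = πr²/2 = π × 1.84²/2 = 5.31809 m².
Resultant F = γ·h_c·A = 9.81 × 1.04749 × 5.31809 = 54.648 kN.

F ≈ 54.65 kN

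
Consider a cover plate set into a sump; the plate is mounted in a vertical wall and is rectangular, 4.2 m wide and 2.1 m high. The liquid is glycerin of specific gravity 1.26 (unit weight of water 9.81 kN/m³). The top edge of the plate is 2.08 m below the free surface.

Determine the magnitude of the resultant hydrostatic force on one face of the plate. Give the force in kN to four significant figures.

F ≈ 341.2 kN

γ = 1.26 × 9.81 = 12.3606 kN/m³.
The centroid lies 2.1/2 = 1.05 m below the top edge, so the centroid depth is h_c = 2.08 + 1.05 = 3.13 m.
A = 4.2 × 2.1 = 8.82 m².
Resultant F = γ·h_c·A = 12.3606 × 3.13 × 8.82 = 341.234 kN.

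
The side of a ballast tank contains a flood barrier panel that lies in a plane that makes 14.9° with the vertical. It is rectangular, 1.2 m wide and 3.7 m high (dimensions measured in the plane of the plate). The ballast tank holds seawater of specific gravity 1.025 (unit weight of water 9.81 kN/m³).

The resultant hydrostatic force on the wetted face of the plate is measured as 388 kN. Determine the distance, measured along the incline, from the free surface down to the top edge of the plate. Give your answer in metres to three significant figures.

γ = 1.025 × 9.81 = 10.05525 kN/m³.
A = 1.2 × 3.7 = 4.44 m².
From F = γ·h_c·A, the centroid depth is h_c = 388/(10.05525 × 4.44) = 8.69072 m.
The plate makes 14.9° with the vertical, i.e. θ = 90° − 14.9° = 75.1° to the horizontal. Measuring y along the incline from the free-surface line, vertical depth h = y·sinθ with sinθ = 0.966376.
Along the incline, y_c = h_c/sinθ = 8.69072/0.966376 = 8.9931 m.
The centroid lies 3.7/2 = 1.85 m below the top edge, so the top edge sits at y_top = 8.9931 − 1.85 = 7.1431 m along the incline.

y_top ≈ 7.14 m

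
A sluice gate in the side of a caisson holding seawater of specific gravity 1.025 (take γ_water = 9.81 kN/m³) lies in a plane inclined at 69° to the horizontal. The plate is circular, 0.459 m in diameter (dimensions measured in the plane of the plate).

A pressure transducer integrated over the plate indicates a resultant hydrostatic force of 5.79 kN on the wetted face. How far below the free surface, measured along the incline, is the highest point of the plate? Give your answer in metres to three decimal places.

γ = 1.025 × 9.81 = 10.05525 kN/m³.
A = π(0.2295)² = 0.165468 m².
From F = γ·h_c·A, the centroid depth is h_c = 5.79/(10.05525 × 0.165468) = 3.47994 m.
Let θ = 69° be the plate's angle to the horizontal; measure y along the incline from where the plane meets the free surface. Vertical depth h = y·sinθ with sinθ = 0.933580.
Along the incline, y_c = h_c/sinθ = 3.47994/0.933580 = 3.72752 m.
The centroid is at the centre, 0.2295 m below the top of the plate, so the highest point sits at y_top = 3.72752 − 0.2295 = 3.49802 m along the incline.

y_top ≈ 3.498 m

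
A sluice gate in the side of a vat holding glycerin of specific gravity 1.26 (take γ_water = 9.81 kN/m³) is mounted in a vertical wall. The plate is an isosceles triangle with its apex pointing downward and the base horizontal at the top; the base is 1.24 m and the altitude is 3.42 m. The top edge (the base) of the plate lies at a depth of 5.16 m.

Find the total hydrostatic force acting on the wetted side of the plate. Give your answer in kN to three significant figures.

γ = 1.26 × 9.81 = 12.3606 kN/m³.
With the apex down, the centroid sits h/3 = 3.42/3 = 1.14 m below the base (the top edge), so the centroid depth is h_c = 5.16 + 1.14 = 6.3 m.
A = ½ × 1.24 × 3.42 = 2.1204 m².
Resultant F = γ·h_c·A = 12.3606 × 6.3 × 2.1204 = 165.119 kN.

F ≈ 165 kN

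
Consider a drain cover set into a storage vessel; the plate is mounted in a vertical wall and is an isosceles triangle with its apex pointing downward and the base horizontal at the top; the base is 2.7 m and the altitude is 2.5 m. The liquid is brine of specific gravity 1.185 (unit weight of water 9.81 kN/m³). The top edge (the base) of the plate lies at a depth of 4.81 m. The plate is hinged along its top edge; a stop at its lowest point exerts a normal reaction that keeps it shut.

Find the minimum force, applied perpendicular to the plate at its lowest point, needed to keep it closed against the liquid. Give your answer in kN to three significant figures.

P ≈ 79.3 kN

γ = 1.185 × 9.81 = 11.62485 kN/m³.
With the apex down, the centroid sits h/3 = 2.5/3 = 0.833333 m below the base (the top edge), so the centroid depth is h_c = 4.81 + 0.833333 = 5.64333 m.
A = ½ × 2.7 × 2.5 = 3.375 m².
Resultant F = γ·h_c·A = 11.62485 × 5.64333 × 3.375 = 221.41 kN.
I_c = b·h³/36 = 2.7 × 2.5³/36 = 1.17188 m⁴.
Centre of pressure: y_p = y_c + I_c/(y_c·A) = 5.64333 + 1.17188/(5.64333 × 3.375) = 5.64333 + 0.0615282 = 5.70486 m along the plane.
The resultant acts 0.833333 + 0.0615282 = 0.894861 m (along the plate) below the hinge at the top edge, so the moment about the hinge is M = F × 0.894861 = 221.41 × 0.894861 = 198.131 kN·m.
A normal force at the bottom, 2.5 m from the hinge, must supply this moment: P = 198.131/2.5 = 79.2524 kN.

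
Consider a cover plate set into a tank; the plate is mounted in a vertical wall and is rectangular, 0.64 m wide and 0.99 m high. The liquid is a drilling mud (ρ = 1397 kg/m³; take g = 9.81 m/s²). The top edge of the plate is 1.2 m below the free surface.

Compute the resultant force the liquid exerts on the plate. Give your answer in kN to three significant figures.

F ≈ 14.7 kN

γ = ρg = 1397 × 9.81 / 1000 = 13.70457 kN/m³.
The centroid lies 0.99/2 = 0.495 m below the top edge, so the centroid depth is h_c = 1.2 + 0.495 = 1.695 m.
A = 0.64 × 0.99 = 0.6336 m².
Resultant F = γ·h_c·A = 13.70457 × 1.695 × 0.6336 = 14.7181 kN.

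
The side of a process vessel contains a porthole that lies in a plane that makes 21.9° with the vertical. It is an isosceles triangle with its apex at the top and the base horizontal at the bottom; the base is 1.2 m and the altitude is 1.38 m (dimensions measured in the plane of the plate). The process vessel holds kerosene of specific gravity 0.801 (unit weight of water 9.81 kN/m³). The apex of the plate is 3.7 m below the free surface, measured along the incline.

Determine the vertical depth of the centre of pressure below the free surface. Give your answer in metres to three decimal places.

h_p = 4.308 m

γ = 0.801 × 9.81 = 7.85781 kN/m³.
The plate makes 21.9° with the vertical, i.e. θ = 90° − 21.9° = 68.1° to the horizontal. Measuring y along the incline from the free-surface line, vertical depth h = y·sinθ with sinθ = 0.927836.
With the apex up, the centroid sits 2h/3 = 2 × 1.38/3 = 0.92 m below the apex, so y_c = 3.7 + 0.92 = 4.62 m and h_c = 4.62 × 0.927836 = 4.2866 m.
A = ½ × 1.2 × 1.38 = 0.828 m².
Resultant F = γ·h_c·A = 7.85781 × 4.2866 × 0.828 = 27.8898 kN.
I_c = b·h³/36 = 1.2 × 1.38³/36 = 0.0876024 m⁴.
Centre of pressure: y_p = y_c + I_c/(y_c·A) = 4.62 + 0.0876024/(4.62 × 0.828) = 4.62 + 0.0229004 = 4.6429 m along the plane.
Vertically, h_p = y_p·sinθ = 4.6429 × 0.927836 = 4.30785 m.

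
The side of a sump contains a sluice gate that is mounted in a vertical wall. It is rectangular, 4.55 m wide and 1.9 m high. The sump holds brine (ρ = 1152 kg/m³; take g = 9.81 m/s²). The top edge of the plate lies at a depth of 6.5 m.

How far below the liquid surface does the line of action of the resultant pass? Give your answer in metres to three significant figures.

γ = ρg = 1152 × 9.81 / 1000 = 11.30112 kN/m³.
The centroid lies 1.9/2 = 0.95 m below the top edge, so the centroid depth is h_c = 6.5 + 0.95 = 7.45 m.
A = 4.55 × 1.9 = 8.645 m².
Resultant F = γ·h_c·A = 11.30112 × 7.45 × 8.645 = 727.851 kN.
I_c = b·h³/12 = 4.55 × 1.9³/12 = 2.6007 m⁴.
Centre of pressure: y_p = y_c + I_c/(y_c·A) = 7.45 + 2.6007/(7.45 × 8.645) = 7.45 + 0.0403802 = 7.49038 m along the plane.

h_p = 7.49 m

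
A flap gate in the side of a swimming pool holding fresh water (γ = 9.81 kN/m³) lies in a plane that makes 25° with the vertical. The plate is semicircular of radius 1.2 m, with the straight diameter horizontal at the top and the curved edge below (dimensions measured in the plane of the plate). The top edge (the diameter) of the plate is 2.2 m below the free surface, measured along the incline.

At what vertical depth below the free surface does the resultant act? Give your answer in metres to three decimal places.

h_p = 2.489 m

γ = 9.81 kN/m³.
The plate makes 25° with the vertical, i.e. θ = 90° − 25° = 65° to the horizontal. Measuring y along the incline from the free-surface line, vertical depth h = y·sinθ with sinθ = 0.906308.
The centroid of a semicircle lies 4r/(3π) = 0.509296 m from the diameter, here below the top edge, so y_c = 2.2 + 0.509296 = 2.7093 m and h_c = 2.7093 × 0.906308 = 2.45546 m.
A = πr²/2 = π × 1.2²/2 = 2.26195 m².
Resultant F = γ·h_c·A = 9.81 × 2.45546 × 2.26195 = 54.486 kN.
I_c = (π/8 − 8/(9π))·r⁴ = 0.109757 × 1.2⁴ = 0.227592 m⁴.
Centre of pressure: y_p = y_c + I_c/(y_c·A) = 2.7093 + 0.227592/(2.7093 × 2.26195) = 2.7093 + 0.0371379 = 2.74644 m along the plane.
Vertically, h_p = y_p·sinθ = 2.74644 × 0.906308 = 2.48912 m.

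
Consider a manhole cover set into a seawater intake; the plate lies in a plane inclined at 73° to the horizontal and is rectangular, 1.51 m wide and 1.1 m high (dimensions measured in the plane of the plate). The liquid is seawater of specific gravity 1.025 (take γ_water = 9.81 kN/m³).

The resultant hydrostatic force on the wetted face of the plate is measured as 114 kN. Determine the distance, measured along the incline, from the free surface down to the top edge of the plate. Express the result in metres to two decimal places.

γ = 1.025 × 9.81 = 10.05525 kN/m³.
A = 1.51 × 1.1 = 1.661 m².
From F = γ·h_c·A, the centroid depth is h_c = 114/(10.05525 × 1.661) = 6.82562 m.
Let θ = 73° be the plate's angle to the horizontal; measure y along the incline from where the plane meets the free surface. Vertical depth h = y·sinθ with sinθ = 0.956305.
Along the incline, y_c = h_c/sinθ = 6.82562/0.956305 = 7.13749 m.
The centroid lies 1.1/2 = 0.55 m below the top edge, so the top edge sits at y_top = 7.13749 − 0.55 = 6.58749 m along the incline.

y_top ≈ 6.59 m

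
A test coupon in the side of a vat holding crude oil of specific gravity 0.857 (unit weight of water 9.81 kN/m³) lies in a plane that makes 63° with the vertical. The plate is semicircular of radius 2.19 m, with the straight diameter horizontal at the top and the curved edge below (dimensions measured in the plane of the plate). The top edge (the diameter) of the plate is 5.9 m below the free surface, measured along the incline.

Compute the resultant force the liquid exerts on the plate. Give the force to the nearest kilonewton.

F ≈ 196 kN

γ = 0.857 × 9.81 = 8.40717 kN/m³.
The plate makes 63° with the vertical, i.e. θ = 90° − 63° = 27° to the horizontal. Measuring y along the incline from the free-surface line, vertical depth h = y·sinθ with sinθ = 0.453990.
The centroid of a semicircle lies 4r/(3π) = 0.929465 m from the diameter, here below the top edge, so y_c = 5.9 + 0.929465 = 6.82947 m and h_c = 6.82947 × 0.453990 = 3.10051 m.
A = πr²/2 = π × 2.19²/2 = 7.5337 m².
Resultant F = γ·h_c·A = 8.40717 × 3.10051 × 7.5337 = 196.377 kN.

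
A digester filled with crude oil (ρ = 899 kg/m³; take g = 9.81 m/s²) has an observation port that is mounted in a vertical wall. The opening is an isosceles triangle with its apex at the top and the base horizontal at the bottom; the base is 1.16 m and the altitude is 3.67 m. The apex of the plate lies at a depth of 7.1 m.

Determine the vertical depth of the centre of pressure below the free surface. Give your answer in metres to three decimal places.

γ = ρg = 899 × 9.81 / 1000 = 8.81919 kN/m³.
With the apex up, the centroid sits 2h/3 = 2 × 3.67/3 = 2.44667 m below the apex, so the centroid depth is h_c = 7.1 + 2.44667 = 9.54667 m.
A = ½ × 1.16 × 3.67 = 2.1286 m².
Resultant F = γ·h_c·A = 8.81919 × 9.54667 × 2.1286 = 179.215 kN.
I_c = b·h³/36 = 1.16 × 3.67³/36 = 1.59277 m⁴.
Centre of pressure: y_p = y_c + I_c/(y_c·A) = 9.54667 + 1.59277/(9.54667 × 2.1286) = 9.54667 + 0.0783803 = 9.62505 m along the plane.

h_p = 9.625 m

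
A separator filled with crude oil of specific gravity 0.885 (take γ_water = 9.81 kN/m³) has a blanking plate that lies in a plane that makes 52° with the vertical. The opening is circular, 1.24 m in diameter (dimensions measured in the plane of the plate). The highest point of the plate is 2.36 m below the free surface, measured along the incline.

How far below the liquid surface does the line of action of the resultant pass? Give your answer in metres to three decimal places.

γ = 0.885 × 9.81 = 8.68185 kN/m³.
The plate makes 52° with the vertical, i.e. θ = 90° − 52° = 38° to the horizontal. Measuring y along the incline from the free-surface line, vertical depth h = y·sinθ with sinθ = 0.615661.
The centroid is at the centre, 0.62 m below the top of the plate, so y_c = 2.36 + 0.62 = 2.98 m and h_c = 2.98 × 0.615661 = 1.83467 m.
A = π(0.62)² = 1.20763 m².
Resultant F = γ·h_c·A = 8.68185 × 1.83467 × 1.20763 = 19.2355 kN.
I_c = πr⁴/4 = π × 0.62⁴/4 = 0.116053 m⁴.
Centre of pressure: y_p = y_c + I_c/(y_c·A) = 2.98 + 0.116053/(2.98 × 1.20763) = 2.98 + 0.0322483 = 3.01225 m along the plane.
Vertically, h_p = y_p·sinθ = 3.01225 × 0.615661 = 1.85452 m.

h_p = 1.855 m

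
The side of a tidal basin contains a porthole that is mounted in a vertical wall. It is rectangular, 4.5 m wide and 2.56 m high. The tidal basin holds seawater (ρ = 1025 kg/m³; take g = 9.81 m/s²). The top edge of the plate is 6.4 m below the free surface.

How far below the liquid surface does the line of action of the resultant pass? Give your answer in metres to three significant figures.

γ = ρg = 1025 × 9.81 / 1000 = 10.05525 kN/m³.
The centroid lies 2.56/2 = 1.28 m below the top edge, so the centroid depth is h_c = 6.4 + 1.28 = 7.68 m.
A = 4.5 × 2.56 = 11.52 m².
Resultant F = γ·h_c·A = 10.05525 × 7.68 × 11.52 = 889.624 kN.
I_c = b·h³/12 = 4.5 × 2.56³/12 = 6.29146 m⁴.
Centre of pressure: y_p = y_c + I_c/(y_c·A) = 7.68 + 6.29146/(7.68 × 11.52) = 7.68 + 0.0711112 = 7.75111 m along the plane.

h_p = 7.75 m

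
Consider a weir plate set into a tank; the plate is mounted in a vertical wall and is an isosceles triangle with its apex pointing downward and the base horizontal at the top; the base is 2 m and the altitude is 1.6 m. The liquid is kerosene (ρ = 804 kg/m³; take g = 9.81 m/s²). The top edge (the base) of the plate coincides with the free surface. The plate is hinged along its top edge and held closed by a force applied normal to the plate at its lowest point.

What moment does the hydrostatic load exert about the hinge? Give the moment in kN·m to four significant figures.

M ≈ 5.384 kN·m

γ = ρg = 804 × 9.81 / 1000 = 7.88724 kN/m³.
With the apex down, the centroid sits h/3 = 1.6/3 = 0.533333 m below the base (the top edge), so the centroid depth is h_c = 0.533333 m.
A = ½ × 2 × 1.6 = 1.6 m².
Resultant F = γ·h_c·A = 7.88724 × 0.533333 × 1.6 = 6.73044 kN.
I_c = b·h³/36 = 2 × 1.6³/36 = 0.227556 m⁴.
Centre of pressure: y_p = y_c + I_c/(y_c·A) = 0.533333 + 0.227556/(0.533333 × 1.6) = 0.533333 + 0.266667 = 0.8 m along the plane.
The resultant acts 0.533333 + 0.266667 = 0.8 m (along the plate) below the hinge at the top edge, so the moment about the hinge is M = F × 0.8 = 6.73044 × 0.8 = 5.38435 kN·m.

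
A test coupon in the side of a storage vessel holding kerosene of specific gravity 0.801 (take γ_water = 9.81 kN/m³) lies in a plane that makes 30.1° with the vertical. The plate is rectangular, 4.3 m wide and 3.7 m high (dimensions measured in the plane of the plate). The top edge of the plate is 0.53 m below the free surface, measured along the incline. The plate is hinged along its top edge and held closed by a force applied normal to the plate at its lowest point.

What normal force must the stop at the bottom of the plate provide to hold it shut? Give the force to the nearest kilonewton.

P ≈ 162 kN

γ = 0.801 × 9.81 = 7.85781 kN/m³.
The plate makes 30.1° with the vertical, i.e. θ = 90° − 30.1° = 59.9° to the horizontal. Measuring y along the incline from the free-surface line, vertical depth h = y·sinθ with sinθ = 0.865151.
The centroid lies 3.7/2 = 1.85 m below the top edge, so y_c = 0.53 + 1.85 = 2.38 m and h_c = 2.38 × 0.865151 = 2.05906 m.
A = 4.3 × 3.7 = 15.91 m².
Resultant F = γ·h_c·A = 7.85781 × 2.05906 × 15.91 = 257.419 kN.
I_c = b·h³/12 = 4.3 × 3.7³/12 = 18.1507 m⁴.
Centre of pressure: y_p = y_c + I_c/(y_c·A) = 2.38 + 18.1507/(2.38 × 15.91) = 2.38 + 0.479343 = 2.85934 m along the plane.
The resultant acts 1.85 + 0.479343 = 2.32934 m (along the plate) below the hinge at the top edge, so the moment about the hinge is M = F × 2.32934 = 257.419 × 2.32934 = 599.616 kN·m.
A normal force at the bottom, 3.7 m from the hinge, must supply this moment: P = 599.616/3.7 = 162.058 kN.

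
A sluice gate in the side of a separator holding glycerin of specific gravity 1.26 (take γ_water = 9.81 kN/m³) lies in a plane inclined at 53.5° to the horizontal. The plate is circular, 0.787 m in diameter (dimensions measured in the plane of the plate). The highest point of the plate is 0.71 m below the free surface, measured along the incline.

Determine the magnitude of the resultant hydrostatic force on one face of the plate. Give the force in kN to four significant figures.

γ = 1.26 × 9.81 = 12.3606 kN/m³.
Let θ = 53.5° be the plate's angle to the horizontal; measure y along the incline from where the plane meets the free surface. Vertical depth h = y·sinθ with sinθ = 0.803857.
The centroid is at the centre, 0.3935 m below the top of the plate, so y_c = 0.71 + 0.3935 = 1.1035 m and h_c = 1.1035 × 0.803857 = 0.887056 m.
A = π(0.3935)² = 0.486451 m².
Resultant F = γ·h_c·A = 12.3606 × 0.887056 × 0.486451 = 5.33371 kN.

F ≈ 5.334 kN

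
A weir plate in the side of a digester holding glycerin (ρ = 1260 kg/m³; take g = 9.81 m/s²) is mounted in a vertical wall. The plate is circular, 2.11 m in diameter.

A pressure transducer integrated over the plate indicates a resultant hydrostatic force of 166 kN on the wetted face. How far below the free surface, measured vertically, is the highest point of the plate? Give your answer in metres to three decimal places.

γ = ρg = 1260 × 9.81 / 1000 = 12.3606 kN/m³.
A = π(1.055)² = 3.49667 m².
From F = γ·h_c·A, the centroid depth is h_c = 166/(12.3606 × 3.49667) = 3.84073 m.
The centroid is at the centre, 1.055 m below the top of the plate, so the highest point sits at h_top = 3.84073 − 1.055 = 2.78573 m below the surface.

d_top ≈ 2.786 m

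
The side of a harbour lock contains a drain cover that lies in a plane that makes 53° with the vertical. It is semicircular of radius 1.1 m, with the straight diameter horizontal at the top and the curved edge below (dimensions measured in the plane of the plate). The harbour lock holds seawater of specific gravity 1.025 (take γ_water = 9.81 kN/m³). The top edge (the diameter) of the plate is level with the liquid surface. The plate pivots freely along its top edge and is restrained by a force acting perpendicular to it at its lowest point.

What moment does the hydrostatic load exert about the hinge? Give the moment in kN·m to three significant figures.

M ≈ 3.48 kN·m

γ = 1.025 × 9.81 = 10.05525 kN/m³.
The plate makes 53° with the vertical, i.e. θ = 90° − 53° = 37° to the horizontal. Measuring y along the incline from the free-surface line, vertical depth h = y·sinθ with sinθ = 0.601815.
The centroid of a semicircle lies 4r/(3π) = 0.466854 m from the diameter, here below the top edge, so y_c = 0.466854 m and h_c = 0.466854 × 0.601815 = 0.28096 m.
A = πr²/2 = π × 1.1²/2 = 1.90066 m².
Resultant F = γ·h_c·A = 10.05525 × 0.28096 × 1.90066 = 5.3696 kN.
I_c = (π/8 − 8/(9π))·r⁴ = 0.109757 × 1.1⁴ = 0.160695 m⁴.
Centre of pressure: y_p = y_c + I_c/(y_c·A) = 0.466854 + 0.160695/(0.466854 × 1.90066) = 0.466854 + 0.181099 = 0.647953 m along the plane.
The resultant acts 0.466854 + 0.181099 = 0.647953 m (along the plate) below the hinge at the top edge, so the moment about the hinge is M = F × 0.647953 = 5.3696 × 0.647953 = 3.47925 kN·m.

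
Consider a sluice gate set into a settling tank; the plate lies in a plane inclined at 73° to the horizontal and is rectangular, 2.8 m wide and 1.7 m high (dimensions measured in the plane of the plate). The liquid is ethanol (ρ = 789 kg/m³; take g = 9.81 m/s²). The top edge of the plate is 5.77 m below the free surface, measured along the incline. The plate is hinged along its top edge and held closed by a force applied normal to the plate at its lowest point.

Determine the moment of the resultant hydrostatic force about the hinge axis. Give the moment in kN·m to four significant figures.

M ≈ 206.7 kN·m

γ = ρg = 789 × 9.81 / 1000 = 7.74009 kN/m³.
Let θ = 73° be the plate's angle to the horizontal; measure y along the incline from where the plane meets the free surface. Vertical depth h = y·sinθ with sinθ = 0.956305.
The centroid lies 1.7/2 = 0.85 m below the top edge, so y_c = 5.77 + 0.85 = 6.62 m and h_c = 6.62 × 0.956305 = 6.33074 m.
A = 2.8 × 1.7 = 4.76 m².
Resultant F = γ·h_c·A = 7.74009 × 6.33074 × 4.76 = 233.242 kN.
I_c = b·h³/12 = 2.8 × 1.7³/12 = 1.14637 m⁴.
Centre of pressure: y_p = y_c + I_c/(y_c·A) = 6.62 + 1.14637/(6.62 × 4.76) = 6.62 + 0.0363798 = 6.65638 m along the plane.
The resultant acts 0.85 + 0.0363798 = 0.88638 m (along the plate) below the hinge at the top edge, so the moment about the hinge is M = F × 0.88638 = 233.242 × 0.88638 = 206.741 kN·m.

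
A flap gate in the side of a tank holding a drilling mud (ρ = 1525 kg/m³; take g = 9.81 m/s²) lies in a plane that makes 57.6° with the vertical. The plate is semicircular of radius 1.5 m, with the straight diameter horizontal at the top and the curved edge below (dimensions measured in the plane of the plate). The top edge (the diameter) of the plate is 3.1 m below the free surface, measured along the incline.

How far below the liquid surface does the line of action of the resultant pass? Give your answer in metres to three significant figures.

γ = ρg = 1525 × 9.81 / 1000 = 14.96025 kN/m³.
The plate makes 57.6° with the vertical, i.e. θ = 90° − 57.6° = 32.4° to the horizontal. Measuring y along the incline from the free-surface line, vertical depth h = y·sinθ with sinθ = 0.535827.
The centroid of a semicircle lies 4r/(3π) = 0.63662 m from the diameter, here below the top edge, so y_c = 3.1 + 0.63662 = 3.73662 m and h_c = 3.73662 × 0.535827 = 2.00218 m.
A = πr²/2 = π × 1.5²/2 = 3.53429 m².
Resultant F = γ·h_c·A = 14.96025 × 2.00218 × 3.53429 = 105.863 kN.
I_c = (π/8 − 8/(9π))·r⁴ = 0.109757 × 1.5⁴ = 0.555645 m⁴.
Centre of pressure: y_p = y_c + I_c/(y_c·A) = 3.73662 + 0.555645/(3.73662 × 3.53429) = 3.73662 + 0.0420742 = 3.77869 m along the plane.
Vertically, h_p = y_p·sinθ = 3.77869 × 0.535827 = 2.02472 m.

h_p = 2.02 m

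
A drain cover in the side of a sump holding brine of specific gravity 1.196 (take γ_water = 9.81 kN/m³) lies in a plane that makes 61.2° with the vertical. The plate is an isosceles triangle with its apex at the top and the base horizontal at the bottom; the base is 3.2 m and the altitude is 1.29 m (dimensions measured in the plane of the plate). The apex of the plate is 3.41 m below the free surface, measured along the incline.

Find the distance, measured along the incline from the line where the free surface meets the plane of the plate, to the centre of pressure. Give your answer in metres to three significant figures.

y_p = 4.29 m

γ = 1.196 × 9.81 = 11.73276 kN/m³.
The plate makes 61.2° with the vertical, i.e. θ = 90° − 61.2° = 28.8° to the horizontal. Measuring y along the incline from the free-surface line, vertical depth h = y·sinθ with sinθ = 0.481754.
With the apex up, the centroid sits 2h/3 = 2 × 1.29/3 = 0.86 m below the apex, so y_c = 3.41 + 0.86 = 4.27 m and h_c = 4.27 × 0.481754 = 2.05709 m.
A = ½ × 3.2 × 1.29 = 2.064 m².
Resultant F = γ·h_c·A = 11.73276 × 2.05709 × 2.064 = 49.8153 kN.
I_c = b·h³/36 = 3.2 × 1.29³/36 = 0.190817 m⁴.
Centre of pressure: y_p = y_c + I_c/(y_c·A) = 4.27 + 0.190817/(4.27 × 2.064) = 4.27 + 0.0216511 = 4.29165 m along the plane.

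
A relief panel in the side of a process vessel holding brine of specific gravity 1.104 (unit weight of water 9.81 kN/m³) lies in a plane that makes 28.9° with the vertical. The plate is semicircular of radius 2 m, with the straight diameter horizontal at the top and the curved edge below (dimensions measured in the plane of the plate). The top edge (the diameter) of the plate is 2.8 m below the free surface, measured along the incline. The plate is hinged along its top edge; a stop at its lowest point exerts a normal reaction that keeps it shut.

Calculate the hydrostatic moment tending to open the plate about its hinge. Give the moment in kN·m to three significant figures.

M ≈ 201 kN·m

γ = 1.104 × 9.81 = 10.83024 kN/m³.
The plate makes 28.9° with the vertical, i.e. θ = 90° − 28.9° = 61.1° to the horizontal. Measuring y along the incline from the free-surface line, vertical depth h = y·sinθ with sinθ = 0.875465.
The centroid of a semicircle lies 4r/(3π) = 0.848826 m from the diameter, here below the top edge, so y_c = 2.8 + 0.848826 = 3.64883 m and h_c = 3.64883 × 0.875465 = 3.19442 m.
A = πr²/2 = π × 2²/2 = 6.28319 m².
Resultant F = γ·h_c·A = 10.83024 × 3.19442 × 6.28319 = 217.375 kN.
I_c = (π/8 − 8/(9π))·r⁴ = 0.109757 × 2⁴ = 1.75611 m⁴.
Centre of pressure: y_p = y_c + I_c/(y_c·A) = 3.64883 + 1.75611/(3.64883 × 6.28319) = 3.64883 + 0.0765981 = 3.72543 m along the plane.
The resultant acts 0.848826 + 0.0765981 = 0.925424 m (along the plate) below the hinge at the top edge, so the moment about the hinge is M = F × 0.925424 = 217.375 × 0.925424 = 201.164 kN·m.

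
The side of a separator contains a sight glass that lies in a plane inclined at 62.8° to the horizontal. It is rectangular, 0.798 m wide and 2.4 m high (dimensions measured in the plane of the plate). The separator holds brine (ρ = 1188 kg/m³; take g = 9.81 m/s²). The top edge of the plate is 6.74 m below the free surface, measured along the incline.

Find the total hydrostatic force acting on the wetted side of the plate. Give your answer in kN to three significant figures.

γ = ρg = 1188 × 9.81 / 1000 = 11.65428 kN/m³.
Let θ = 62.8° be the plate's angle to the horizontal; measure y along the incline from where the plane meets the free surface. Vertical depth h = y·sinθ with sinθ = 0.889416.
The centroid lies 2.4/2 = 1.2 m below the top edge, so y_c = 6.74 + 1.2 = 7.94 m and h_c = 7.94 × 0.889416 = 7.06196 m.
A = 0.798 × 2.4 = 1.9152 m².
Resultant F = γ·h_c·A = 11.65428 × 7.06196 × 1.9152 = 157.625 kN.

F ≈ 158 kN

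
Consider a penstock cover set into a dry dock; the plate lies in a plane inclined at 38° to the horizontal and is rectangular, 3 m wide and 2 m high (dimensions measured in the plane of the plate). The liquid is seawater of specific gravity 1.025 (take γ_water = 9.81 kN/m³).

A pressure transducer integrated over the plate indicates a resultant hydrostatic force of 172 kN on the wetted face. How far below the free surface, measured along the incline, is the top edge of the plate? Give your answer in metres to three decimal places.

γ = 1.025 × 9.81 = 10.05525 kN/m³.
A = 3 × 2 = 6 m².
From F = γ·h_c·A, the centroid depth is h_c = 172/(10.05525 × 6) = 2.85092 m.
Let θ = 38° be the plate's angle to the horizontal; measure y along the incline from where the plane meets the free surface. Vertical depth h = y·sinθ with sinθ = 0.615661.
Along the incline, y_c = h_c/sinθ = 2.85092/0.615661 = 4.63067 m.
The centroid lies 2/2 = 1 m below the top edge, so the top edge sits at y_top = 4.63067 − 1 = 3.63067 m along the incline.

y_top ≈ 3.631 m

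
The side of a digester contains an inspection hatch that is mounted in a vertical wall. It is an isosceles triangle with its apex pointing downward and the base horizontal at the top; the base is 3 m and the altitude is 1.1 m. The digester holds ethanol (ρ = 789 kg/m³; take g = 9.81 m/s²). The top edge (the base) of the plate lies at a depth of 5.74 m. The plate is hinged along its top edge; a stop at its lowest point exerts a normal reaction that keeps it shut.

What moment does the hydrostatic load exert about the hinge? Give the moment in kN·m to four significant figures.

γ = ρg = 789 × 9.81 / 1000 = 7.74009 kN/m³.
With the apex down, the centroid sits h/3 = 1.1/3 = 0.366667 m below the base (the top edge), so the centroid depth is h_c = 5.74 + 0.366667 = 6.10667 m.
A = ½ × 3 × 1.1 = 1.65 m².
Resultant F = γ·h_c·A = 7.74009 × 6.10667 × 1.65 = 77.9892 kN.
I_c = b·h³/36 = 3 × 1.1³/36 = 0.110917 m⁴.
Centre of pressure: y_p = y_c + I_c/(y_c·A) = 6.10667 + 0.110917/(6.10667 × 1.65) = 6.10667 + 0.011008 = 6.11768 m along the plane.
The resultant acts 0.366667 + 0.011008 = 0.377675 m (along the plate) below the hinge at the top edge, so the moment about the hinge is M = F × 0.377675 = 77.9892 × 0.377675 = 29.4546 kN·m.

M ≈ 29.45 kN·m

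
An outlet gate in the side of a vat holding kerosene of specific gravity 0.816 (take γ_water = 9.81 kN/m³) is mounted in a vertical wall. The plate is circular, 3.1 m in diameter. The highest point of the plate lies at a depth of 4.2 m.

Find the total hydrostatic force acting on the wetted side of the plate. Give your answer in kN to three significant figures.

F ≈ 347 kN

γ = 0.816 × 9.81 = 8.00496 kN/m³.
The centroid is at the centre, 1.55 m below the top of the plate, so the centroid depth is h_c = 4.2 + 1.55 = 5.75 m.
A = π(1.55)² = 7.54768 m².
Resultant F = γ·h_c·A = 8.00496 × 5.75 × 7.54768 = 347.409 kN.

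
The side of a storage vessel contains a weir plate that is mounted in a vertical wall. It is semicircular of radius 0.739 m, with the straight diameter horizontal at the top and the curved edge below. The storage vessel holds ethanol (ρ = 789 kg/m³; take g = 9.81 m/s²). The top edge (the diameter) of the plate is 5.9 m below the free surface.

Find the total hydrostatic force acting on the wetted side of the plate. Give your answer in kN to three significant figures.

F ≈ 41.3 kN

γ = ρg = 789 × 9.81 / 1000 = 7.74009 kN/m³.
The centroid of a semicircle lies 4r/(3π) = 0.313641 m from the diameter, here below the top edge, so the centroid depth is h_c = 5.9 + 0.313641 = 6.21364 m.
A = πr²/2 = π × 0.739²/2 = 0.857845 m².
Resultant F = γ·h_c·A = 7.74009 × 6.21364 × 0.857845 = 41.2573 kN.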